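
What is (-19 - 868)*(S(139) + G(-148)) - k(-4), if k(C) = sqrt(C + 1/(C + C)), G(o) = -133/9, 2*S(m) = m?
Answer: -873695/18 - I*sqrt(66)/4 ≈ -48539.0 - 2.031*I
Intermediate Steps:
S(m) = m/2
G(o) = -133/9 (G(o) = -133*1/9 = -133/9)
k(C) = sqrt(C + 1/(2*C))
(-19 - 868)*(S(139) + G(-148)) - k(-4) = (-19 - 868)*((1/2)*139 - 133/9) - sqrt(2/(-4) + 4*(-4))/2 = -887*(139/2 - 133/9) - sqrt(2*(-1/4) - 16)/2 = -887*985/18 - sqrt(-1/2 - 16)/2 = -873695/18 - sqrt(-33/2)/2 = -873695/18 - I*sqrt(66)/2/2 = -873695/18 - I*sqrt(66)/4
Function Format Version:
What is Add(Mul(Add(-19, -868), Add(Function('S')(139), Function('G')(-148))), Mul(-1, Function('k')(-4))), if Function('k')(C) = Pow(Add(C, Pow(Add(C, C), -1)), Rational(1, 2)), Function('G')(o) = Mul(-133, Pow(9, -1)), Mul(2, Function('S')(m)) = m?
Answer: Add(Rational(-873695, 18), Mul(Rational(-1, 4), I, Pow(66, Rational(1, 2)))) ≈ Add(-48539., Mul(-2.0310, I))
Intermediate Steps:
Function('S')(m) = Mul(Rational(1, 2), m)
Function('G')(o) = Rational(-133, 9) (Function('G')(o) = Mul(-133, Rational(1, 9)) = Rational(-133, 9))
Function('k')(C) = Pow(Add(C, Mul(Rational(1, 2), Pow(C, -1))), Rational(1, 2)) (Function('k')(C) = Pow(Add(C, Pow(Mul(2, C), -1)), Rational(1, 2)) = Pow(Add(C, Mul(Rational(1, 2), Pow(C, -1))), Rational(1, 2)))
Add(Mul(Add(-19, -868), Add(Function('S')(139), Function('G')(-148))), Mul(-1, Function('k')(-4))) = Add(Mul(Add(-19, -868), Add(Mul(Rational(1, 2), 139), Rational(-133, 9))), Mul(-1, Mul(Rational(1, 2), Pow(Add(Mul(2, Pow(-4, -1)), Mul(4, -4)), Rational(1, 2))))) = Add(Mul(-887, Add(Rational(139, 2), Rational(-133, 9))), Mul(-1, Mul(Rational(1, 2), Pow(Add(Mul(2, Rational(-1, 4)), -16), Rational(1, 2))))) = Add(Mul(-887, Rational(985, 18)), Mul(-1, Mul(Rational(1, 2), Pow(Add(Rational(-1, 2), -16), Rational(1, 2))))) = Add(Rational(-873695, 18), Mul(-1, Mul(Rational(1, 2), Pow(Rational(-33, 2), Rational(1, 2))))) = Add(Rational(-873695, 18), Mul(-1, Mul(Rational(1, 2), Mul(Rational(1, 2), I, Pow(66, Rational(1, 2)))))) = Add(Rational(-873695, 18), Mul(-1, Mul(Rational(1, 4), I, Pow(66, Rational(1, 2))))) = Add(Rational(-873695, 18), Mul(Rational(-1, 4), I, Pow(66, Rational(1, 2))))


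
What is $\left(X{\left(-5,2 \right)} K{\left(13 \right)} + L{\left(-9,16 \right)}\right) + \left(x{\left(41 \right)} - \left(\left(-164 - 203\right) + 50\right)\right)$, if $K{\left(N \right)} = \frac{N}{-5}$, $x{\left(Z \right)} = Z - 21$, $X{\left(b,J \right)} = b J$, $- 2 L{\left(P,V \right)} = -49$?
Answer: $\frac{775}{2} \approx 387.5$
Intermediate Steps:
$L{\left(P,V \right)} = \frac{49}{2}$ ($L{\left(P,V \right)} = \left(- \frac{1}{2}\right) \left(-49\right) = \frac{49}{2}$)
$X{\left(b,J \right)} = J b$
$x{\left(Z \right)} = -21 + Z$
$K{\left(N \right)} = - \frac{N}{5}$ ($K{\left(N \right)} = N \left(- \frac{1}{5}\right) = - \frac{N}{5}$)
$\left(X{\left(-5,2 \right)} K{\left(13 \right)} + L{\left(-9,16 \right)}\right) + \left(x{\left(41 \right)} - \left(\left(-164 - 203\right) + 50\right)\right) = \left(2 \left(-5\right) \left(\left(- \frac{1}{5}\right) 13\right) + \frac{49}{2}\right) + \left(\left(-21 + 41\right) - \left(\left(-164 - 203\right) + 50\right)\right) = \left(\left(-10\right) \left(- \frac{13}{5}\right) + \frac{49}{2}\right) + \left(20 - \left(-367 + 50\right)\right) = \left(26 + \frac{49}{2}\right) + \left(20 - -317\right) = \frac{101}{2} + \left(20 + 317\right) = \frac{101}{2} + 337 = \frac{775}{2}$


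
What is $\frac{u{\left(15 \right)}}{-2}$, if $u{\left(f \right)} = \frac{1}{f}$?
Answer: $- \frac{1}{30} \approx -0.033333$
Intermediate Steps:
$\frac{u{\left(15 \right)}}{-2} = \frac{1}{\left(-2\right) 15} = \left(- \frac{1}{2}\right) \frac{1}{15} = - \frac{1}{30}$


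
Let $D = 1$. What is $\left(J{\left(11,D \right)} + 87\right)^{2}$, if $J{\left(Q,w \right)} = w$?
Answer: $7744$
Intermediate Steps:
$\left(J{\left(11,D \right)} + 87\right)^{2} = \left(1 + 87\right)^{2} = 88^{2} = 7744$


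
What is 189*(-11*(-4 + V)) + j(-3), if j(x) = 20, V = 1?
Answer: 6257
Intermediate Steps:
189*(-11*(-4 + V)) + j(-3) = 189*(-11*(-4 + 1)) + 20 = 189*(-11*(-3)) + 20 = 189*33 + 20 = 6237 + 20 = 6257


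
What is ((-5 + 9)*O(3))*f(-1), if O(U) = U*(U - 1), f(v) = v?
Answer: -24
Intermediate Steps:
O(U) = U*(-1 + U)
((-5 + 9)*O(3))*f(-1) = ((-5 + 9)*(3*(-1 + 3)))*(-1) = (4*(3*2))*(-1) = (4*6)*(-1) = 24*(-1) = -24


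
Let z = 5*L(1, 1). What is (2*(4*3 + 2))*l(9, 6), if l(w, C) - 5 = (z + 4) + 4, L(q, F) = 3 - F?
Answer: 644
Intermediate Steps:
z = 10 (z = 5*(3 - 1*1) = 5*(3 - 1) = 5*2 = 10)
l(w, C) = 23 (l(w, C) = 5 + ((10 + 4) + 4) = 5 + (14 + 4) = 5 + 18 = 23)
(2*(4*3 + 2))*l(9, 6) = (2*(4*3 + 2))*23 = (2*(12 + 2))*23 = (2*14)*23 = 28*23 = 644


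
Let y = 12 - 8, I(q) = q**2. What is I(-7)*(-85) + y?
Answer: -4161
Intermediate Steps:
y = 4
I(-7)*(-85) + y = (-7)**2*(-85) + 4 = 49*(-85) + 4 = -4165 + 4 = -4161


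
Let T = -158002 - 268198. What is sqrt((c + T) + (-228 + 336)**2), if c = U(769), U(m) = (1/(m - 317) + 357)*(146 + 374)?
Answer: 3*I*sqrt(324750926)/113 ≈ 478.43*I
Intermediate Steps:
T = -426200
U(m) = 185640 + 520/(-317 + m) (U(m) = (1/(-317 + m) + 357)*520 = (357 + 1/(-317 + m))*520 = 185640 + 520/(-317 + m))
c = 20977450/113 (c = 520*(-113168 + 357*769)/(-317 + 769) = 520*(-113168 + 274533)/452 = 520*(1/452)*161365 = 20977450/113 ≈ 1.8564e+5)
sqrt((c + T) + (-228 + 336)**2) = sqrt((20977450/113 - 426200) + (-228 + 336)**2) = sqrt(-27183150/113 + 108**2) = sqrt(-27183150/113 + 11664) = sqrt(-25865118/113) = 3*I*sqrt(324750926)/113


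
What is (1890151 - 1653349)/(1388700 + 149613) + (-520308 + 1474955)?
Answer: 489515375771/512771 ≈ 9.5465e+5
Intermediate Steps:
(1890151 - 1653349)/(1388700 + 149613) + (-520308 + 1474955) = 236802/1538313 + 954647 = 236802*(1/1538313) + 954647 = 78934/512771 + 954647 = 489515375771/512771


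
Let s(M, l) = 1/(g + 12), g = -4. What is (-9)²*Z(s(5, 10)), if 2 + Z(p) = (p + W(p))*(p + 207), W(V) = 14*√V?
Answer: 123849/64 + 939519*√2/16 ≈ 84978.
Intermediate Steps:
s(M, l) = ⅛ (s(M, l) = 1/(-4 + 12) = 1/8 = ⅛)
Z(p) = -2 + (207 + p)*(p + 14*√p) (Z(p) = -2 + (p + 14*√p)*(p + 207) = -2 + (p + 14*√p)*(207 + p) = -2 + (207 + p)*(p + 14*√p))
(-9)²*Z(s(5, 10)) = (-9)²*(-2 + (⅛)² + 14*(⅛)^(3/2) + 207*(⅛) + 2898*√(⅛)) = 81*(-2 + 1/64 + 14*(√2/32) + 207/8 + 2898*(√2/4)) = 81*(-2 + 1/64 + 7*√2/16 + 207/8 + 1449*√2/2) = 81*(1529/64 + 11599*√2/16) = 123849/64 + 939519*√2/16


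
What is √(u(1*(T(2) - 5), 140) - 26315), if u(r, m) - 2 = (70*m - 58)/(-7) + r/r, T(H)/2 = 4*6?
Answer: I*√1357482/7 ≈ 166.44*I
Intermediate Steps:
T(H) = 48 (T(H) = 2*(4*6) = 2*24 = 48)
u(r, m) = 79/7 - 10*m (u(r, m) = 2 + ((70*m - 58)/(-7) + r/r) = 2 + ((-58 + 70*m)*(-⅐) + 1) = 2 + ((58/7 - 10*m) + 1) = 2 + (65/7 - 10*m) = 79/7 - 10*m)
√(u(1*(T(2) - 5), 140) - 26315) = √((79/7 - 10*140) - 26315) = √((79/7 - 1400) - 26315) = √(-9721/7 - 26315) = √(-193926/7) = I*√1357482/7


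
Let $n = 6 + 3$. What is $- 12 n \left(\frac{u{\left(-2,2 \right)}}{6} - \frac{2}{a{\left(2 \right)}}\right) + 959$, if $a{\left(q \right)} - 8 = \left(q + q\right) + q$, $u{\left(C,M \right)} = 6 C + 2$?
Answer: $\frac{8081}{7} \approx 1154.4$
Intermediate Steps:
$u{\left(C,M \right)} = 2 + 6 C$
$a{\left(q \right)} = 8 + 3 q$ ($a{\left(q \right)} = 8 + \left(\left(q + q\right) + q\right) = 8 + \left(2 q + q\right) = 8 + 3 q$)
$n = 9$
$- 12 n \left(\frac{u{\left(-2,2 \right)}}{6} - \frac{2}{a{\left(2 \right)}}\right) + 959 = \left(-12\right) 9 \left(\frac{2 + 6 \left(-2\right)}{6} - \frac{2}{8 + 3 \cdot 2}\right) + 959 = - 108 \left(\left(2 - 12\right) \frac{1}{6} - \frac{2}{8 + 6}\right) + 959 = - 108 \left(\left(-10\right) \frac{1}{6} - \frac{2}{14}\right) + 959 = - 108 \left(- \frac{5}{3} - \frac{1}{7}\right) + 959 = \left(-108\right) \left(- \frac{38}{21}\right) + 959 = \frac{1368}{7} + 959 = \frac{8081}{7}$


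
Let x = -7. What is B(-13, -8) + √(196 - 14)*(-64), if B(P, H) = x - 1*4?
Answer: -11 - 64*√182 ≈ -874.41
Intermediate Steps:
B(P, H) = -11 (B(P, H) = -7 - 1*4 = -7 - 4 = -11)
B(-13, -8) + √(196 - 14)*(-64) = -11 + √(196 - 14)*(-64) = -11 + √182*(-64) = -11 - 64*√182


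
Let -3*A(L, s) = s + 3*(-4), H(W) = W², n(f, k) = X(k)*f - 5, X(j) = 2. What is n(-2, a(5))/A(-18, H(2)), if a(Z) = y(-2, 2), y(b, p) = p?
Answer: -27/8 ≈ -3.3750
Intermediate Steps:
a(Z) = 2
n(f, k) = -5 + 2*f (n(f, k) = 2*f - 5 = -5 + 2*f)
A(L, s) = 4 - s/3 (A(L, s) = -(s + 3*(-4))/3 = -(s - 12)/3 = -(-12 + s)/3 = 4 - s/3)
n(-2, a(5))/A(-18, H(2)) = (-5 + 2*(-2))/(4 - ⅓*2²) = (-5 - 4)/(4 - ⅓*4) = -9/(4 - 4/3) = -9/8/3 = -9*3/8 = -27/8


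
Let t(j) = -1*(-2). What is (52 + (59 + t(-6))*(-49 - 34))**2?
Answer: 25110121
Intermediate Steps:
t(j) = 2
(52 + (59 + t(-6))*(-49 - 34))**2 = (52 + (59 + 2)*(-49 - 34))**2 = (52 + 61*(-83))**2 = (52 - 5063)**2 = (-5011)**2 = 25110121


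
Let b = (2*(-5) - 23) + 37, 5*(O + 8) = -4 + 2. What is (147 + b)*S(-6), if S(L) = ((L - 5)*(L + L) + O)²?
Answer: 57670524/25 ≈ 2.3068e+6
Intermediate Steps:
O = -42/5 (O = -8 + (-4 + 2)/5 = -8 + (⅕)*(-2) = -8 - ⅖ = -42/5 ≈ -8.4000)
b = 4 (b = (-10 - 23) + 37 = -33 + 37 = 4)
S(L) = (-42/5 + 2*L*(-5 + L))² (S(L) = ((L - 5)*(L + L) - 42/5)² = ((-5 + L)*(2*L) - 42/5)² = (2*L*(-5 + L) - 42/5)² = (-42/5 + 2*L*(-5 + L))²)
(147 + b)*S(-6) = (147 + 4)*(4*(21 - 5*(-6)² + 25*(-6))²/25) = 151*(4*(21 - 5*36 - 150)²/25) = 151*(4*(21 - 180 - 150)²/25) = 151*((4/25)*(-309)²) = 151*((4/25)*95481) = 151*(381924/25) = 57670524/25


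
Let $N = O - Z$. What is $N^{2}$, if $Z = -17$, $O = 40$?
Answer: $3249$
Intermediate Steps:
$N = 57$ ($N = 40 - -17 = 40 + 17 = 57$)
$N^{2} = 57^{2} = 3249$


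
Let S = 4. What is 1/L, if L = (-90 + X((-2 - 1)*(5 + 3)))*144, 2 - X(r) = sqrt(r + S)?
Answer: I/(288*(sqrt(5) - 44*I)) ≈ -7.8711e-5 + 4.0001e-6*I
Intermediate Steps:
X(r) = 2 - sqrt(4 + r) (X(r) = 2 - sqrt(r + 4) = 2 - sqrt(4 + r))
L = -12672 - 288*I*sqrt(5) (L = (-90 + (2 - sqrt(4 + (-2 - 1)*(5 + 3))))*144 = (-90 + (2 - sqrt(4 - 3*8)))*144 = (-90 + (2 - sqrt(4 - 24)))*144 = (-90 + (2 - sqrt(-20)))*144 = (-90 + (2 - 2*I*sqrt(5)))*144 = (-88 - 2*I*sqrt(5))*144 = -12672 - 288*I*sqrt(5) ≈ -12672.0 - 643.99*I)
1/L = 1/(-12672 - 288*I*sqrt(5))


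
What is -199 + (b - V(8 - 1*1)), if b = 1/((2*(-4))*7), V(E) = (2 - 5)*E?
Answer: -9969/56 ≈ -178.02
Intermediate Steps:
V(E) = -3*E
b = -1/56 (b = 1/(-8*7) = 1/(-56) = -1/56 ≈ -0.017857)
-199 + (b - V(8 - 1*1)) = -199 + (-1/56 - (-3)*(8 - 1*1)) = -199 + (-1/56 - (-3)*(8 - 1)) = -199 + (-1/56 - (-3)*7) = -199 + (-1/56 - 1*(-21)) = -199 + (-1/56 + 21) = -199 + 1175/56 = -9969/56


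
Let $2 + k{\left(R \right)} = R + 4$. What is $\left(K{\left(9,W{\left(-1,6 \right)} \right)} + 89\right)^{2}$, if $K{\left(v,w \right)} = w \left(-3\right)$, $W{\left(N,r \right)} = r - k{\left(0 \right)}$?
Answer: $5929$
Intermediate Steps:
$k{\left(R \right)} = 2 + R$ ($k{\left(R \right)} = -2 + \left(R + 4\right) = -2 + \left(4 + R\right) = 2 + R$)
$W{\left(N,r \right)} = -2 + r$ ($W{\left(N,r \right)} = r - \left(2 + 0\right) = r - 2 = -2 + r$)
$K{\left(v,w \right)} = - 3 w$
$\left(K{\left(9,W{\left(-1,6 \right)} \right)} + 89\right)^{2} = \left(- 3 \left(-2 + 6\right) + 89\right)^{2} = \left(\left(-3\right) 4 + 89\right)^{2} = \left(-12 + 89\right)^{2} = 77^{2} = 5929$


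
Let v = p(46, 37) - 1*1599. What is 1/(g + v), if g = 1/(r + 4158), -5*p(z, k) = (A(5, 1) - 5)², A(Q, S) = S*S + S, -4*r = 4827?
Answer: -2361/3779488 ≈ -0.00062469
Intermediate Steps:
r = -4827/4 (r = -¼*4827 = -4827/4 ≈ -1206.8)
A(Q, S) = S + S² (A(Q, S) = S² + S = S + S²)
p(z, k) = -9/5 (p(z, k) = -(1*(1 + 1) - 5)²/5 = -(1*2 - 5)²/5 = -(2 - 5)²/5 = -⅕*(-3)² = -⅕*9 = -9/5)
v = -8004/5 (v = -9/5 - 1*1599 = -9/5 - 1599 = -8004/5 ≈ -1600.8)
g = 4/11805 (g = 1/(-4827/4 + 4158) = 1/(11805/4) = 4/11805 ≈ 0.00033884)
1/(g + v) = 1/(4/11805 - 8004/5) = 1/(-3779488/2361) = -2361/3779488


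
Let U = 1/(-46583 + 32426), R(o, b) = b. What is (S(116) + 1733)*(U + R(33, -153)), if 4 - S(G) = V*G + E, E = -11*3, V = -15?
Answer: -64980660/121 ≈ -5.3703e+5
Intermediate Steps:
U = -1/14157 (U = 1/(-14157) = -1/14157 ≈ -7.0636e-5)
E = -33
S(G) = 37 + 15*G (S(G) = 4 - (-15*G - 33) = 4 - (-33 - 15*G) = 4 + (33 + 15*G) = 37 + 15*G)
(S(116) + 1733)*(U + R(33, -153)) = ((37 + 15*116) + 1733)*(-1/14157 - 153) = ((37 + 1740) + 1733)*(-2166022/14157) = (1777 + 1733)*(-2166022/14157) = 3510*(-2166022/14157) = -64980660/121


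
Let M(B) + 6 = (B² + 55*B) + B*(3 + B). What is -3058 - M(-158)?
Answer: -43816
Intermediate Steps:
M(B) = -6 + B² + 55*B + B*(3 + B) (M(B) = -6 + ((B² + 55*B) + B*(3 + B)) = -6 + (B² + 55*B + B*(3 + B)) = -6 + B² + 55*B + B*(3 + B))
-3058 - M(-158) = -3058 - (-6 + 2*(-158)² + 58*(-158)) = -3058 - (-6 + 2*24964 - 9164) = -3058 - (-6 + 49928 - 9164) = -3058 - 1*40758 = -3058 - 40758 = -43816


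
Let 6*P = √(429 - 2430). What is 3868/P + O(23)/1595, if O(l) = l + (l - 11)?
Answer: 7/319 - 7736*I*√2001/667 ≈ 0.021944 - 518.82*I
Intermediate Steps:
O(l) = -11 + 2*l (O(l) = l + (-11 + l) = -11 + 2*l)
P = I*√2001/6 (P = √(429 - 2430)/6 = √(-2001)/6 = (I*√2001)/6 = I*√2001/6 ≈ 7.4554*I)
3868/P + O(23)/1595 = 3868/((I*√2001/6)) + (-11 + 2*23)/1595 = 3868*(-2*I*√2001/667) + (-11 + 46)*(1/1595) = -7736*I*√2001/667 + 35*(1/1595) = -7736*I*√2001/667 + 7/319 = 7/319 - 7736*I*√2001/667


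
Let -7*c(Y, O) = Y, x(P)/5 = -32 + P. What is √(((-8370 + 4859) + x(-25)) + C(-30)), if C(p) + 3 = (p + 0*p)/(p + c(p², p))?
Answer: 2*I*√1300143/37 ≈ 61.635*I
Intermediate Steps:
x(P) = -160 + 5*P (x(P) = 5*(-32 + P) = -160 + 5*P)
c(Y, O) = -Y/7
C(p) = -3 + p/(p - p²/7) (C(p) = -3 + (p + 0*p)/(p - p²/7) = -3 + (p + 0)/(p - p²/7) = -3 + p/(p - p²/7))
√(((-8370 + 4859) + x(-25)) + C(-30)) = √(((-8370 + 4859) + (-160 + 5*(-25))) + (14 - 3*(-30))/(-7 - 30)) = √((-3511 + (-160 - 125)) + (14 + 90)/(-37)) = √((-3511 - 285) - 1/37*104) = √(-3796 - 104/37) = √(-140556/37) = 2*I*√1300143/37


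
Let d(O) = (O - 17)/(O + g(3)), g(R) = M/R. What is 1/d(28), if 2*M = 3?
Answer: 57/22 ≈ 2.5909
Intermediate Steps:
M = 3/2 (M = (½)*3 = 3/2 ≈ 1.5000)
g(R) = 3/(2*R)
d(O) = (-17 + O)/(½ + O) (d(O) = (O - 17)/(O + (3/2)/3) = (-17 + O)/(O + (3/2)*(⅓)) = (-17 + O)/(O + ½) = (-17 + O)/(½ + O))
1/d(28) = 1/(2*(-17 + 28)/(1 + 2*28)) = 1/(2*11/(1 + 56)) = 1/(2*11/57) = 1/(2*(1/57)*11) = 1/(22/57) = 57/22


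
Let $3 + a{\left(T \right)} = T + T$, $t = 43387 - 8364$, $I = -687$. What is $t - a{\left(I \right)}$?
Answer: $36400$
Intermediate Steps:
$t = 35023$
$a{\left(T \right)} = -3 + 2 T$ ($a{\left(T \right)} = -3 + \left(T + T\right) = -3 + 2 T$)
$t - a{\left(I \right)} = 35023 - \left(-3 + 2 \left(-687\right)\right) = 35023 - \left(-3 - 1374\right) = 35023 - -1377 = 35023 + 1377 = 36400$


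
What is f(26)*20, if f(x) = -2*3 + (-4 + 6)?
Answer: -80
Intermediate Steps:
f(x) = -4 (f(x) = -6 + 2 = -4)
f(26)*20 = -4*20 = -80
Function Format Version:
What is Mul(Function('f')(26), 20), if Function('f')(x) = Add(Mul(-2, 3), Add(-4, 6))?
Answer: -80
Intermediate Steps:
Function('f')(x) = -4 (Function('f')(x) = Add(-6, 2) = -4)
Mul(Function('f')(26), 20) = Mul(-4, 20) = -80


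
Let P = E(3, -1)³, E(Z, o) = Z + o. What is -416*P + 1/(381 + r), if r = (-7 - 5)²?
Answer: -1747199/525 ≈ -3328.0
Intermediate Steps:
P = 8 (P = (3 - 1)³ = 2³ = 8)
r = 144 (r = (-12)² = 144)
-416*P + 1/(381 + r) = -416*8 + 1/(381 + 144) = -3328 + 1/525 = -1747199/525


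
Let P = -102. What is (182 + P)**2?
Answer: 6400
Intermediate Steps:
(182 + P)**2 = (182 - 102)**2 = 80**2 = 6400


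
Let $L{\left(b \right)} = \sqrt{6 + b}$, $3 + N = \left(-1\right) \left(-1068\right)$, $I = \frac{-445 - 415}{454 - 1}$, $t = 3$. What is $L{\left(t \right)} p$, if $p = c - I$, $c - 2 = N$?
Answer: $\frac{484211}{151} \approx 3206.7$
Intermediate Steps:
$I = - \frac{860}{453} \approx -1.8985$
$N = 1065$ ($N = -3 - -1068 = -3 + 1068 = 1065$)
$c = 1067$ ($c = 2 + 1065 = 1067$)
$p = \frac{484211}{453}$ ($p = 1067 - - \frac{860}{453} = 1067 + \frac{860}{453} = \frac{484211}{453} \approx 1068.9$)
$L{\left(t \right)} p = \sqrt{6 + 3} \cdot \frac{484211}{453} = \sqrt{9} \cdot \frac{484211}{453} = 3 \cdot \frac{484211}{453} = \frac{484211}{151}$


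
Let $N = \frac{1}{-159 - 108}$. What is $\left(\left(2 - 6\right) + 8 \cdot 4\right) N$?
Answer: $- \frac{28}{267} \approx -0.10487$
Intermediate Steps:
$N = - \frac{1}{267}$ ($N = \frac{1}{-267} = - \frac{1}{267} \approx -0.0037453$)
$\left(\left(2 - 6\right) + 8 \cdot 4\right) N = \left(\left(2 - 6\right) + 8 \cdot 4\right) \left(- \frac{1}{267}\right) = \left(-4 + 32\right) \left(- \frac{1}{267}\right) = 28 \left(- \frac{1}{267}\right) = - \frac{28}{267}$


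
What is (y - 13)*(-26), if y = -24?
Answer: 962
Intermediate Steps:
(y - 13)*(-26) = (-24 - 13)*(-26) = -37*(-26) = 962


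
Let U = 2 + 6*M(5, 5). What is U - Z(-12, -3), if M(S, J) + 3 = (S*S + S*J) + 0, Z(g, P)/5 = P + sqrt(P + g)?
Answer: 299 - 5*I*sqrt(15) ≈ 299.0 - 19.365*I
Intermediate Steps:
Z(g, P) = 5*P + 5*sqrt(P + g) (Z(g, P) = 5*(P + sqrt(P + g)) = 5*P + 5*sqrt(P + g))
M(S, J) = -3 + S**2 + J*S (M(S, J) = -3 + ((S*S + S*J) + 0) = -3 + ((S**2 + J*S) + 0) = -3 + (S**2 + J*S) = -3 + S**2 + J*S)
U = 284 (U = 2 + 6*(-3 + 5**2 + 5*5) = 2 + 6*(-3 + 25 + 25) = 2 + 6*47 = 2 + 282 = 284)
U - Z(-12, -3) = 284 - (5*(-3) + 5*sqrt(-3 - 12)) = 284 - (-15 + 5*sqrt(-15)) = 284 - (-15 + 5*(I*sqrt(15))) = 284 - (-15 + 5*I*sqrt(15)) = 284 + (15 - 5*I*sqrt(15)) = 299 - 5*I*sqrt(15)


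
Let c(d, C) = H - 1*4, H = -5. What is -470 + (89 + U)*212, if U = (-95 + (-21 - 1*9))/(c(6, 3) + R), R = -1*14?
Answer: 449654/23 ≈ 19550.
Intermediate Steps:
R = -14
c(d, C) = -9 (c(d, C) = -5 - 1*4 = -5 - 4 = -9)
U = 125/23 (U = (-95 + (-21 - 1*9))/(-9 - 14) = (-95 + (-21 - 9))/(-23) = (-95 - 30)*(-1/23) = -125*(-1/23) = 125/23 ≈ 5.4348)
-470 + (89 + U)*212 = -470 + (89 + 125/23)*212 = -470 + (2172/23)*212 = -470 + 460464/23 = 449654/23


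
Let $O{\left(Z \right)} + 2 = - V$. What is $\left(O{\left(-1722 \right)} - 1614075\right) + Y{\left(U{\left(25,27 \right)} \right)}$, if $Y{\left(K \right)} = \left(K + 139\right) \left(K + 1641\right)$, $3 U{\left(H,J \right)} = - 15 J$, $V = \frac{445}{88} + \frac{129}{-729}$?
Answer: $- \frac{34386709703}{21384} \approx -1.6081 \cdot 10^{6}$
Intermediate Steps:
$V = \frac{104351}{21384}$ ($V = 445 \cdot \frac{1}{88} + 129 \left(- \frac{1}{729}\right) = \frac{445}{88} - \frac{43}{243} = \frac{104351}{21384} \approx 4.8799$)
$U{\left(H,J \right)} = - 5 J$ ($U{\left(H,J \right)} = \frac{\left(-15\right) J}{3} = - 5 J$)
$Y{\left(K \right)} = \left(139 + K\right) \left(1641 + K\right)$
$O{\left(Z \right)} = - \frac{147119}{21384}$ ($O{\left(Z \right)} = -2 - \frac{104351}{21384} = - \frac{147119}{21384}$)
$\left(O{\left(-1722 \right)} - 1614075\right) + Y{\left(U{\left(25,27 \right)} \right)} = \left(- \frac{147119}{21384} - 1614075\right) + \left(228099 + \left(\left(-5\right) 27\right)^{2} + 1780 \left(\left(-5\right) 27\right)\right) = - \frac{34515526919}{21384} + \left(228099 + \left(-135\right)^{2} + 1780 \left(-135\right)\right) = - \frac{34515526919}{21384} + \left(228099 + 18225 - 240300\right) = - \frac{34515526919}{21384} + 6024 = - \frac{34386709703}{21384}$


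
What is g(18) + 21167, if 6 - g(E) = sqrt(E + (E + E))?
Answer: 21173 - 3*sqrt(6) ≈ 21166.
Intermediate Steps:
g(E) = 6 - sqrt(3)*sqrt(E) (g(E) = 6 - sqrt(E + (E + E)) = 6 - sqrt(E + 2*E) = 6 - sqrt(3*E) = 6 - sqrt(3)*sqrt(E))
g(18) + 21167 = (6 - sqrt(3)*sqrt(18)) + 21167 = (6 - sqrt(3)*3*sqrt(2)) + 21167 = (6 - 3*sqrt(6)) + 21167 = 21173 - 3*sqrt(6)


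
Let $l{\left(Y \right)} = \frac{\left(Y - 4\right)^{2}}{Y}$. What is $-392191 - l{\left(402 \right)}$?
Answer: $- \frac{78909593}{201} \approx -3.9259 \cdot 10^{5}$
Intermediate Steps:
$l{\left(Y \right)} = \frac{\left(-4 + Y\right)^{2}}{Y}$
$-392191 - l{\left(402 \right)} = -392191 - \frac{\left(-4 + 402\right)^{2}}{402} = -392191 - \frac{398^{2}}{402} = -392191 - \frac{1}{402} \cdot 158404 = -392191 - \frac{79202}{201} = - \frac{78909593}{201}$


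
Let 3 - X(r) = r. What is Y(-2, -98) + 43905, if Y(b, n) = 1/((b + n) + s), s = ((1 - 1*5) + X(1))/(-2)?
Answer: 4346594/99 ≈ 43905.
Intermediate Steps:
X(r) = 3 - r
s = 1 (s = ((1 - 1*5) + (3 - 1*1))/(-2) = -((1 - 5) + (3 - 1))/2 = -(-4 + 2)/2 = -½*(-2) = 1)
Y(b, n) = 1/(1 + b + n) (Y(b, n) = 1/((b + n) + 1) = 1/(1 + b + n))
Y(-2, -98) + 43905 = 1/(1 - 2 - 98) + 43905 = 1/(-99) + 43905 = -1/99 + 43905 = 4346594/99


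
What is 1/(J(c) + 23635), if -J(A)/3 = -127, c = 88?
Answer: 1/24016 ≈ 4.1639e-5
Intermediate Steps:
J(A) = 381 (J(A) = -3*(-127) = 381)
1/(J(c) + 23635) = 1/(381 + 23635) = 1/24016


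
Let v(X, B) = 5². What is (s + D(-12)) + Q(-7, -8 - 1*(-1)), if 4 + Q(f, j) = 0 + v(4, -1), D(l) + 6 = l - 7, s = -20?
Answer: -24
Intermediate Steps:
D(l) = -13 + l (D(l) = -6 + (l - 7) = -6 + (-7 + l) = -13 + l)
v(X, B) = 25
Q(f, j) = 21 (Q(f, j) = -4 + (0 + 25) = -4 + 25 = 21)
(s + D(-12)) + Q(-7, -8 - 1*(-1)) = (-20 + (-13 - 12)) + 21 = (-20 - 25) + 21 = -45 + 21 = -24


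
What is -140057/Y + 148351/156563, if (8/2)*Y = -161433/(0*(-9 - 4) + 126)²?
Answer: 17191647030887/312030059 ≈ 55096.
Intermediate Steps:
Y = -1993/784 (Y = (-161433/(0*(-9 - 4) + 126)²)/4 = (-161433/(0*(-13) + 126)²)/4 = (-161433/(0 + 126)²)/4 = (-161433/(126²))/4 = (-161433/15876)/4 = (-161433*1/15876)/4 = (¼)*(-1993/196) = -1993/784 ≈ -2.5421)
-140057/Y + 148351/156563 = -140057/(-1993/784) + 148351/156563 = -140057*(-784/1993) + 148351*(1/156563) = 109804688/1993 + 148351/156563 = 17191647030887/312030059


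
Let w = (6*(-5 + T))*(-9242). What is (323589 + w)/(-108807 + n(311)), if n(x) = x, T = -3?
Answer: -767205/108496 ≈ -7.0713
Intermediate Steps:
w = 443616 (w = (6*(-5 - 3))*(-9242) = (6*(-8))*(-9242) = -48*(-9242) = 443616)
(323589 + w)/(-108807 + n(311)) = (323589 + 443616)/(-108807 + 311) = 767205/(-108496) = 767205*(-1/108496) = -767205/108496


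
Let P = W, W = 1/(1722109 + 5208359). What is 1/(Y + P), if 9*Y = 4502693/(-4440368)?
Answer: -7693457083056/866825827417 ≈ -8.8754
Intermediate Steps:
Y = -4502693/39963312 (Y = (4502693/(-4440368))/9 = (4502693*(-1/4440368))/9 = (⅑)*(-4502693/4440368) = -4502693/39963312 ≈ -0.11267)
W = 1/6930468 ≈ 1.4429e-7
P = 1/6930468 ≈ 1.4429e-7
1/(Y + P) = 1/(-4502693/39963312 + 1/6930468) = 1/(-866825827417/7693457083056) = -7693457083056/866825827417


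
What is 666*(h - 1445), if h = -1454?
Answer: -1930734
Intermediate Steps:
666*(h - 1445) = 666*(-1454 - 1445) = 666*(-2899) = -1930734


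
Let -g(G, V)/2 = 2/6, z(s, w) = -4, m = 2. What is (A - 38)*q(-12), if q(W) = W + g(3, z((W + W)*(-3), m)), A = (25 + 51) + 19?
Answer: -722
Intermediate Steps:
A = 95 (A = 76 + 19 = 95)
g(G, V) = -⅔ (g(G, V) = -4/6 = -2*⅓ = -⅔)
q(W) = -⅔ + W (q(W) = W - ⅔ = -⅔ + W)
(A - 38)*q(-12) = (95 - 38)*(-⅔ - 12) = 57*(-38/3) = -722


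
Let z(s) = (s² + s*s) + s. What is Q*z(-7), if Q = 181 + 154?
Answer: 30485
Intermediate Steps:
z(s) = s + 2*s² (z(s) = (s² + s²) + s = 2*s² + s = s + 2*s²)
Q = 335
Q*z(-7) = 335*(-7*(1 + 2*(-7))) = 335*(-7*(1 - 14)) = 335*(-7*(-13)) = 335*91 = 30485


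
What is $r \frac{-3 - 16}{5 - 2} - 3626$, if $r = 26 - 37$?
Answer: $- \frac{10669}{3} \approx -3556.3$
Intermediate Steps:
$r = -11$ ($r = 26 - 37 = -11$)
$r \frac{-3 - 16}{5 - 2} - 3626 = - 11 \frac{-3 - 16}{5 - 2} - 3626 = - 11 \left(- \frac{19}{3}\right) - 3626 = - 11 \left(\left(-19\right) \frac{1}{3}\right) - 3626 = \left(-11\right) \left(- \frac{19}{3}\right) - 3626 = \frac{209}{3} - 3626 = - \frac{10669}{3}$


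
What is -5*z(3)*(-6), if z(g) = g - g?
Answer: 0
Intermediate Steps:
z(g) = 0
-5*z(3)*(-6) = -5*0*(-6) = 0*(-6) = 0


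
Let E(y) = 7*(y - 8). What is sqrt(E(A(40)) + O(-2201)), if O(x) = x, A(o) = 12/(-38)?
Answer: 5*I*sqrt(32623)/19 ≈ 47.531*I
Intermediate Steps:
A(o) = -6/19 (A(o) = 12*(-1/38) = -6/19)
E(y) = -56 + 7*y (E(y) = 7*(-8 + y) = -56 + 7*y)
sqrt(E(A(40)) + O(-2201)) = sqrt((-56 + 7*(-6/19)) - 2201) = sqrt((-56 - 42/19) - 2201) = sqrt(-1106/19 - 2201) = sqrt(-42925/19) = 5*I*sqrt(32623)/19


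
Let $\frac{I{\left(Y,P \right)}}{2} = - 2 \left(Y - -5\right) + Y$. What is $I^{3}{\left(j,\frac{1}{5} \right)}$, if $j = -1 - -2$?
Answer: $-10648$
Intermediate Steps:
$j = 1$ ($j = -1 + 2 = 1$)
$I{\left(Y,P \right)} = -20 - 2 Y$ ($I{\left(Y,P \right)} = 2 \left(- 2 \left(Y - -5\right) + Y\right) = 2 \left(- 2 \left(Y + 5\right) + Y\right) = 2 \left(- 2 \left(5 + Y\right) + Y\right) = 2 \left(\left(-10 - 2 Y\right) + Y\right) = 2 \left(-10 - Y\right) = -20 - 2 Y$)
$I^{3}{\left(j,\frac{1}{5} \right)} = \left(-20 - 2\right)^{3} = \left(-22\right)^{3} = -10648$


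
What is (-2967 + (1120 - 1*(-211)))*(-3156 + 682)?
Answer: 4047464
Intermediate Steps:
(-2967 + (1120 - 1*(-211)))*(-3156 + 682) = (-2967 + (1120 + 211))*(-2474) = (-2967 + 1331)*(-2474) = -1636*(-2474) = 4047464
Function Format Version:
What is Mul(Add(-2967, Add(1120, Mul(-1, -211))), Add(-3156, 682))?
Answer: 4047464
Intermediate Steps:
Mul(Add(-2967, Add(1120, Mul(-1, -211))), Add(-3156, 682)) = Mul(Add(-2967, Add(1120, 211)), -2474) = Mul(Add(-2967, 1331), -2474) = Mul(-1636, -2474) = 4047464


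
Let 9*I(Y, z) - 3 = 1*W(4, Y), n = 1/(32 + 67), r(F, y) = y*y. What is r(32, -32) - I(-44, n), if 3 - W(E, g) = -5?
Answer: 9205/9 ≈ 1022.8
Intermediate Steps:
W(E, g) = 8 (W(E, g) = 3 - 1*(-5) = 3 + 5 = 8)
r(F, y) = y²
n = 1/99 ≈ 0.010101
I(Y, z) = 11/9 (I(Y, z) = ⅓ + (1*8)/9 = ⅓ + (⅑)*8 = ⅓ + 8/9 = 11/9)
r(32, -32) - I(-44, n) = (-32)² - 1*11/9 = 1024 - 11/9 = 9205/9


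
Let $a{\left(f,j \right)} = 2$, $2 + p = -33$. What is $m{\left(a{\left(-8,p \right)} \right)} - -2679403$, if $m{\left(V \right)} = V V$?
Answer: $2679407$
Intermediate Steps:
$p = -35$ ($p = -2 - 33 = -35$)
$m{\left(V \right)} = V^{2}$
$m{\left(a{\left(-8,p \right)} \right)} - -2679403 = 2^{2} - -2679403 = 4 + 2679403 = 2679407$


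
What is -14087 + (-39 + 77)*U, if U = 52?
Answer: -12111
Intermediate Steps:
-14087 + (-39 + 77)*U = -14087 + (-39 + 77)*52 = -14087 + 38*52 = -14087 + 1976 = -12111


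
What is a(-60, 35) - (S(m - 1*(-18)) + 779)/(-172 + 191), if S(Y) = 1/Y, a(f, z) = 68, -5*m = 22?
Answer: 34879/1292 ≈ 26.996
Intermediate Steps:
m = -22/5 (m = -⅕*22 = -22/5 ≈ -4.4000)
S(Y) = 1/Y
a(-60, 35) - (S(m - 1*(-18)) + 779)/(-172 + 191) = 68 - (1/(-22/5 - 1*(-18)) + 779)/(-172 + 191) = 68 - (1/(-22/5 + 18) + 779)/19 = 68 - (1/(68/5) + 779)/19 = 68 - (5/68 + 779)/19 = 68 - 52977/(68*19) = 68 - 1*52977/1292 = 68 - 52977/1292 = 34879/1292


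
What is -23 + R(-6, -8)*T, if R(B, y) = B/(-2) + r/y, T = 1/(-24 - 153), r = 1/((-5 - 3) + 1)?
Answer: -228145/9912 ≈ -23.017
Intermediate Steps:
r = -1/7 (r = 1/(-8 + 1) = 1/(-7) = -1/7 ≈ -0.14286)
T = -1/177 (T = 1/(-177) = -1/177 ≈ -0.0056497)
R(B, y) = -B/2 - 1/(7*y) (R(B, y) = B/(-2) - 1/(7*y) = B*(-1/2) - 1/(7*y) = -B/2 - 1/(7*y))
-23 + R(-6, -8)*T = -23 + (-1/2*(-6) - 1/7/(-8))*(-1/177) = -23 + (3 - 1/7*(-1/8))*(-1/177) = -23 + (3 + 1/56)*(-1/177) = -23 + (169/56)*(-1/177) = -23 - 169/9912 = -228145/9912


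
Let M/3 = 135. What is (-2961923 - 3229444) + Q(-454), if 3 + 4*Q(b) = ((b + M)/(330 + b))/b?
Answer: -1394196955465/225184 ≈ -6.1914e+6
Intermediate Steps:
M = 405 (M = 3*135 = 405)
Q(b) = -¾ + (405 + b)/(4*b*(330 + b)) (Q(b) = -¾ + (((b + 405)/(330 + b))/b)/4 = -¾ + (((405 + b)/(330 + b))/b)/4 = -¾ + ((405 + b)/(b*(330 + b)))/4 = -¾ + (405 + b)/(4*b*(330 + b)))
(-2961923 - 3229444) + Q(-454) = (-2961923 - 3229444) + (¼)*(405 - 989*(-454) - 3*(-454)²)/(-454*(330 - 454)) = -6191367 + (¼)*(-1/454)*(405 + 449006 - 3*206116)/(-124) = -6191367 + (¼)*(-1/454)*(-1/124)*(405 + 449006 - 618348) = -6191367 + (¼)*(-1/454)*(-1/124)*(-168937) = -6191367 - 168937/225184 = -1394196955465/225184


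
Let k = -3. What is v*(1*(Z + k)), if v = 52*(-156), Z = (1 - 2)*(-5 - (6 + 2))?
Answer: -81120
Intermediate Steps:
Z = 13 (Z = -(-5 - 1*8) = -(-5 - 8) = -1*(-13) = 13)
v = -8112
v*(1*(Z + k)) = -8112*(13 - 3) = -8112*10 = -81120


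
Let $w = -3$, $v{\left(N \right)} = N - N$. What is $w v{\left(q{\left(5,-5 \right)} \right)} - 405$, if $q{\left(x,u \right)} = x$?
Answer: $-405$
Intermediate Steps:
$v{\left(N \right)} = 0$
$w v{\left(q{\left(5,-5 \right)} \right)} - 405 = \left(-3\right) 0 - 405 = 0 - 405 = -405$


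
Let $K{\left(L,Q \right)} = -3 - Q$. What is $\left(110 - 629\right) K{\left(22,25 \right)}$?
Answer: $14532$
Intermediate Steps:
$\left(110 - 629\right) K{\left(22,25 \right)} = \left(110 - 629\right) \left(-3 - 25\right) = - 519 \left(-3 - 25\right) = \left(-519\right) \left(-28\right) = 14532$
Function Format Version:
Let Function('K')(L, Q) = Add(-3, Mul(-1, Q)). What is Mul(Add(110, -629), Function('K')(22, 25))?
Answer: 14532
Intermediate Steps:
Mul(Add(110, -629), Function('K')(22, 25)) = Mul(Add(110, -629), Add(-3, Mul(-1, 25))) = Mul(-519, Add(-3, -25)) = Mul(-519, -28) = 14532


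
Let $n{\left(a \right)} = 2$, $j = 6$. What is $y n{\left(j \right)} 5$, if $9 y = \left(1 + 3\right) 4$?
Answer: $\frac{160}{9} \approx 17.778$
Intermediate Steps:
$y = \frac{16}{9}$ ($y = \frac{\left(1 + 3\right) 4}{9} = \frac{4 \cdot 4}{9} = \frac{1}{9} \cdot 16 = \frac{16}{9} \approx 1.7778$)
$y n{\left(j \right)} 5 = \frac{16}{9} \cdot 2 \cdot 5 = \frac{32}{9} \cdot 5 = \frac{160}{9}$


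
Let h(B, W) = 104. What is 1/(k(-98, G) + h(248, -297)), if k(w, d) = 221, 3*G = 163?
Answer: 1/325 ≈ 0.0030769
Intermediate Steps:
G = 163/3 (G = (⅓)*163 = 163/3 ≈ 54.333)
1/(k(-98, G) + h(248, -297)) = 1/(221 + 104) = 1/325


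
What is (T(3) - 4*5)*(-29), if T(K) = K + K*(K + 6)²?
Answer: -6554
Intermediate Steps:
T(K) = K + K*(6 + K)²
(T(3) - 4*5)*(-29) = (3*(1 + (6 + 3)²) - 4*5)*(-29) = (3*(1 + 9²) - 20)*(-29) = (3*(1 + 81) - 20)*(-29) = (3*82 - 20)*(-29) = (246 - 20)*(-29) = 226*(-29) = -6554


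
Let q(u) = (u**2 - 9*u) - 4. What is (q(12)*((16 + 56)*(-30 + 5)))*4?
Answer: -230400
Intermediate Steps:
q(u) = -4 + u**2 - 9*u
(q(12)*((16 + 56)*(-30 + 5)))*4 = ((-4 + 12**2 - 9*12)*((16 + 56)*(-30 + 5)))*4 = ((-4 + 144 - 108)*(72*(-25)))*4 = (32*(-1800))*4 = -57600*4 = -230400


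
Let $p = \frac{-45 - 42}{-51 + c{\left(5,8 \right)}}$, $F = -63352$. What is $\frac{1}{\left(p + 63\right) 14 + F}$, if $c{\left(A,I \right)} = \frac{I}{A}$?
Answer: $- \frac{247}{15424000} \approx -1.6014 \cdot 10^{-5}$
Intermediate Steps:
$p = \frac{435}{247}$ ($p = \frac{-45 - 42}{-51 + \frac{8}{5}} = - \frac{87}{-51 + 8 \cdot \frac{1}{5}} = - \frac{87}{-51 + \frac{8}{5}} = - \frac{87}{- \frac{247}{5}} = \left(-87\right) \left(- \frac{5}{247}\right) = \frac{435}{247} \approx 1.7611$)
$\frac{1}{\left(p + 63\right) 14 + F} = \frac{1}{\left(\frac{435}{247} + 63\right) 14 - 63352} = \frac{1}{\frac{15996}{247} \cdot 14 - 63352} = \frac{1}{\frac{223944}{247} - 63352} = \frac{1}{- \frac{15424000}{247}} = - \frac{247}{15424000}$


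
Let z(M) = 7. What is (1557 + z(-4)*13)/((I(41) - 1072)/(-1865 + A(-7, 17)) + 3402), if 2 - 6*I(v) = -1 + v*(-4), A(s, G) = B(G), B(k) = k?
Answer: 2610432/5389663 ≈ 0.48434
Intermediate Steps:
A(s, G) = G
I(v) = 1/2 + 2*v/3 (I(v) = 1/3 - (-1 + v*(-4))/6 = 1/3 - (-1 - 4*v)/6 = 1/3 + (1/6 + 2*v/3) = 1/2 + 2*v/3)
(1557 + z(-4)*13)/((I(41) - 1072)/(-1865 + A(-7, 17)) + 3402) = (1557 + 7*13)/(((1/2 + (2/3)*41) - 1072)/(-1865 + 17) + 3402) = (1557 + 91)/(((1/2 + 82/3) - 1072)/(-1848) + 3402) = 1648/((167/6 - 1072)*(-1/1848) + 3402) = 1648/(-6265/6*(-1/1848) + 3402) = 1648/(895/1584 + 3402) = 1648/(5389663/1584) = 1648*(1584/5389663) = 2610432/5389663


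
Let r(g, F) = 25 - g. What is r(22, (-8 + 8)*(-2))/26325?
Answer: 1/8775 ≈ 0.00011396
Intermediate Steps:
r(22, (-8 + 8)*(-2))/26325 = (25 - 1*22)/26325 = (25 - 22)*(1/26325) = 3*(1/26325) = 1/8775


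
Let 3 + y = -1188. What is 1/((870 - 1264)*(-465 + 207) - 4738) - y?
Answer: 115424575/96914 ≈ 1191.0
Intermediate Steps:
y = -1191 (y = -3 - 1188 = -1191)
1/((870 - 1264)*(-465 + 207) - 4738) - y = 1/((870 - 1264)*(-465 + 207) - 4738) - 1*(-1191) = 1/(-394*(-258) - 4738) + 1191 = 1/(101652 - 4738) + 1191 = 1/96914 + 1191 = 115424575/96914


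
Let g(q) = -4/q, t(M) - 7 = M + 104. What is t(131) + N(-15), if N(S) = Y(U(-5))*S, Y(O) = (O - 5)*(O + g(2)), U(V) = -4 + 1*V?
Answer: -2068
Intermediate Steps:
t(M) = 111 + M (t(M) = 7 + (M + 104) = 7 + (104 + M) = 111 + M)
U(V) = -4 + V
Y(O) = (-5 + O)*(-2 + O) (Y(O) = (O - 5)*(O - 4/2) = (-5 + O)*(O - 4*½) = (-5 + O)*(O - 2) = (-5 + O)*(-2 + O))
N(S) = 154*S (N(S) = (10 + (-4 - 5)² - 7*(-4 - 5))*S = (10 + (-9)² - 7*(-9))*S = (10 + 81 + 63)*S = 154*S)
t(131) + N(-15) = (111 + 131) + 154*(-15) = 242 - 2310 = -2068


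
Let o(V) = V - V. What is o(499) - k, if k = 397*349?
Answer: -138553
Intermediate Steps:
k = 138553
o(V) = 0
o(499) - k = 0 - 1*138553 = 0 - 138553 = -138553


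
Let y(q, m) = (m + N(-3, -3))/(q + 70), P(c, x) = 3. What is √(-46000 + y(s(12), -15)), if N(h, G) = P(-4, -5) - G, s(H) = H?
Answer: I*√309304738/82 ≈ 214.48*I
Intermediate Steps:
N(h, G) = 3 - G
y(q, m) = (6 + m)/(70 + q) (y(q, m) = (m + (3 - 1*(-3)))/(q + 70) = (m + (3 + 3))/(70 + q) = (m + 6)/(70 + q) = (6 + m)/(70 + q))
√(-46000 + y(s(12), -15)) = √(-46000 + (6 - 15)/(70 + 12)) = √(-46000 - 9/82) = √(-3772009/82) = I*√309304738/82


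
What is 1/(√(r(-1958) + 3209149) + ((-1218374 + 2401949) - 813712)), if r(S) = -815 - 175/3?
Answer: 1109589/410386291480 - √28874481/410386291480 ≈ 2.6907e-6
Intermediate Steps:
r(S) = -2620/3 (r(S) = -815 - 175*⅓ = -815 - 175/3 = -2620/3)
1/(√(r(-1958) + 3209149) + ((-1218374 + 2401949) - 813712)) = 1/(√(-2620/3 + 3209149) + ((-1218374 + 2401949) - 813712)) = 1/(√(9624827/3) + (1183575 - 813712)) = 1/(√28874481/3 + 369863) = 1/(369863 + √28874481/3)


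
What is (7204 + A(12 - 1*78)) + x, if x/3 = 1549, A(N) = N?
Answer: 11785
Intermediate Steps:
x = 4647 (x = 3*1549 = 4647)
(7204 + A(12 - 1*78)) + x = (7204 + (12 - 1*78)) + 4647 = (7204 + (12 - 78)) + 4647 = (7204 - 66) + 4647 = 7138 + 4647 = 11785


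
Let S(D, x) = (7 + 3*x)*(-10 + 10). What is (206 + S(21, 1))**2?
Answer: 42436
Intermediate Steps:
S(D, x) = 0 (S(D, x) = (7 + 3*x)*0 = 0)
(206 + S(21, 1))**2 = (206 + 0)**2 = 206**2 = 42436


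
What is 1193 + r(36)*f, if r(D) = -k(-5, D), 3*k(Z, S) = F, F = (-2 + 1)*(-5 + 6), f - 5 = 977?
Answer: 4561/3 ≈ 1520.3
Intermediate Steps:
f = 982 (f = 5 + 977 = 982)
F = -1 (F = -1*1 = -1)
k(Z, S) = -1/3 (k(Z, S) = (1/3)*(-1) = -1/3)
r(D) = 1/3 (r(D) = -1*(-1/3) = 1/3)
1193 + r(36)*f = 1193 + (1/3)*982 = 1193 + 982/3 = 4561/3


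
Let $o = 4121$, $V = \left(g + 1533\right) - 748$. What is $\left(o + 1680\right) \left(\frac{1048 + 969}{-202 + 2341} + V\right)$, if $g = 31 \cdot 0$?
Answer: $\frac{9752246732}{2139} \approx 4.5593 \cdot 10^{6}$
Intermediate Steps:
$g = 0$
$V = 785$ ($V = \left(0 + 1533\right) - 748 = 1533 - 748 = 785$)
$\left(o + 1680\right) \left(\frac{1048 + 969}{-202 + 2341} + V\right) = \left(4121 + 1680\right) \left(\frac{1048 + 969}{-202 + 2341} + 785\right) = 5801 \left(\frac{2017}{2139} + 785\right) = 5801 \cdot \frac{1681132}{2139} = \frac{9752246732}{2139}$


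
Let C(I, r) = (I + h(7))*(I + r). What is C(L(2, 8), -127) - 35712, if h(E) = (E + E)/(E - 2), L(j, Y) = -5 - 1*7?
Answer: -172166/5 ≈ -34433.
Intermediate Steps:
L(j, Y) = -12 (L(j, Y) = -5 - 7 = -12)
h(E) = 2*E/(-2 + E) (h(E) = (2*E)/(-2 + E) = 2*E/(-2 + E))
C(I, r) = (14/5 + I)*(I + r) (C(I, r) = (I + 2*7/(-2 + 7))*(I + r) = (I + 2*7/5)*(I + r) = (I + 2*7*(⅕))*(I + r) = (I + 14/5)*(I + r) = (14/5 + I)*(I + r))
C(L(2, 8), -127) - 35712 = ((-12)² + (14/5)*(-12) + (14/5)*(-127) - 12*(-127)) - 35712 = (144 - 168/5 - 1778/5 + 1524) - 35712 = 6394/5 - 35712 = -172166/5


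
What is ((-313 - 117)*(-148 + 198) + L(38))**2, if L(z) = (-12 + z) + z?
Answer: 459502096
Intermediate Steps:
L(z) = -12 + 2*z
((-313 - 117)*(-148 + 198) + L(38))**2 = ((-313 - 117)*(-148 + 198) + (-12 + 2*38))**2 = (-430*50 + (-12 + 76))**2 = (-21500 + 64)**2 = (-21436)**2 = 459502096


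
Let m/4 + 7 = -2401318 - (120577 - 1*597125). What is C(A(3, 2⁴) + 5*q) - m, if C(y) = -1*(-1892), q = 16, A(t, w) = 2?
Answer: 7701000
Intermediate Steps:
C(y) = 1892
m = -7699108 (m = -28 + 4*(-2401318 - (120577 - 1*597125)) = -28 + 4*(-2401318 - (120577 - 597125)) = -28 + 4*(-2401318 - 1*(-476548)) = -28 + 4*(-2401318 + 476548) = -28 + 4*(-1924770) = -28 - 7699080 = -7699108)
C(A(3, 2⁴) + 5*q) - m = 1892 - 1*(-7699108) = 1892 + 7699108 = 7701000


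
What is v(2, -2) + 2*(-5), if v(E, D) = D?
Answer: -12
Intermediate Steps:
v(2, -2) + 2*(-5) = -2 + 2*(-5) = -2 - 10 = -12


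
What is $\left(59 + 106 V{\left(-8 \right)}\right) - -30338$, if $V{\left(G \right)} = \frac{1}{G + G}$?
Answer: $\frac{243123}{8} \approx 30390.0$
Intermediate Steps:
$V{\left(G \right)} = \frac{1}{2 G}$
$\left(59 + 106 V{\left(-8 \right)}\right) - -30338 = \left(59 + 106 \frac{1}{2 \left(-8\right)}\right) - -30338 = \left(59 + 106 \cdot \frac{1}{2} \left(- \frac{1}{8}\right)\right) + 30338 = \left(59 + 106 \left(- \frac{1}{16}\right)\right) + 30338 = \left(59 - \frac{53}{8}\right) + 30338 = \frac{419}{8} + 30338 = \frac{243123}{8}$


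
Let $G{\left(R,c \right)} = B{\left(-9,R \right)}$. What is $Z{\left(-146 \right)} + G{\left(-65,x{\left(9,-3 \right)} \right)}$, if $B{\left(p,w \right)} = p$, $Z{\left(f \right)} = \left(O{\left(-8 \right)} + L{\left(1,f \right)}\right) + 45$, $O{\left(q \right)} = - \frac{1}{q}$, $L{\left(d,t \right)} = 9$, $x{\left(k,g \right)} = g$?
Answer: $\frac{361}{8} \approx 45.125$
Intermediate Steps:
$Z{\left(f \right)} = \frac{433}{8}$ ($Z{\left(f \right)} = \left(- \frac{1}{-8} + 9\right) + 45 = \left(\left(-1\right) \left(- \frac{1}{8}\right) + 9\right) + 45 = \left(\frac{1}{8} + 9\right) + 45 = \frac{73}{8} + 45 = \frac{433}{8}$)
$G{\left(R,c \right)} = -9$
$Z{\left(-146 \right)} + G{\left(-65,x{\left(9,-3 \right)} \right)} = \frac{433}{8} - 9 = \frac{361}{8}$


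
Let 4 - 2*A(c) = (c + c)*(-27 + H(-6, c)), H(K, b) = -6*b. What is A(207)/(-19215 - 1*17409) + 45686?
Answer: 1672941379/36624 ≈ 45679.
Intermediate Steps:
A(c) = 2 - c*(-27 - 6*c) (A(c) = 2 - (c + c)*(-27 - 6*c)/2 = 2 - 2*c*(-27 - 6*c)/2 = 2 - c*(-27 - 6*c))
A(207)/(-19215 - 1*17409) + 45686 = (2 + 6*207**2 + 27*207)/(-19215 - 1*17409) + 45686 = (2 + 6*42849 + 5589)/(-19215 - 17409) + 45686 = (2 + 257094 + 5589)/(-36624) + 45686 = 262685*(-1/36624) + 45686 = -262685/36624 + 45686 = 1672941379/36624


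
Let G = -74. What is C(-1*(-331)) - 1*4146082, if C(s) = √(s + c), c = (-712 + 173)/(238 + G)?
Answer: -4146082 + √2203545/82 ≈ -4.1461e+6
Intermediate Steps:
c = -539/164 (c = (-712 + 173)/(238 - 74) = -539/164 ≈ -3.2866)
C(s) = √(-539/164 + s) (C(s) = √(s - 539/164) = √(-539/164 + s))
C(-1*(-331)) - 1*4146082 = √(-22099 + 6724*(-1*(-331)))/82 - 1*4146082 = √(-22099 + 6724*331)/82 - 4146082 = √(-22099 + 2225644)/82 - 4146082 = √2203545/82 - 4146082 = -4146082 + √2203545/82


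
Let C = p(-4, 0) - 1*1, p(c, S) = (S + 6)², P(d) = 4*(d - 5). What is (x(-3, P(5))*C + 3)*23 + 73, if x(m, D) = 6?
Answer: 4972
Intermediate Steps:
P(d) = -20 + 4*d (P(d) = 4*(-5 + d) = -20 + 4*d)
p(c, S) = (6 + S)²
C = 35 (C = (6 + 0)² - 1*1 = 6² - 1 = 36 - 1 = 35)
(x(-3, P(5))*C + 3)*23 + 73 = (6*35 + 3)*23 + 73 = (210 + 3)*23 + 73 = 213*23 + 73 = 4899 + 73 = 4972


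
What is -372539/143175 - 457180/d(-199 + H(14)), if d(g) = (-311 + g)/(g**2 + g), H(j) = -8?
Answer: 1395603195638899/37082325 ≈ 3.7635e+7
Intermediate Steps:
d(g) = (-311 + g)/(g + g**2)
-372539/143175 - 457180/d(-199 + H(14)) = -372539/143175 - 457180*(1 + (-199 - 8))*(-199 - 8)/(-311 + (-199 - 8)) = -372539*1/143175 - 457180*(-207*(1 - 207)/(-311 - 207)) = -372539/143175 - 457180/((-1/207*(-518)/(-206))) = -372539/143175 - 457180/((-1/207*(-1/206)*(-518))) = -372539/143175 - 457180/(-259/21321) = -372539/143175 - 457180*(-21321/259) = -372539/143175 + 9747534780/259 = 1395603195638899/37082325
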